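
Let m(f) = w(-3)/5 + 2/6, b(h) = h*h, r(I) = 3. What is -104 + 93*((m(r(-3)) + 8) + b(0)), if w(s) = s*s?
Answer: 4192/5 ≈ 838.40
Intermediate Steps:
w(s) = s**2
b(h) = h**2
m(f) = 32/15 (m(f) = (-3)**2/5 + 2/6 = 9*(1/5) + 2*(1/6) = 9/5 + 1/3 = 32/15)
-104 + 93*((m(r(-3)) + 8) + b(0)) = -104 + 93*((32/15 + 8) + 0**2) = -104 + 93*(152/15 + 0) = -104 + 93*(152/15) = -104 + 4712/5 = 4192/5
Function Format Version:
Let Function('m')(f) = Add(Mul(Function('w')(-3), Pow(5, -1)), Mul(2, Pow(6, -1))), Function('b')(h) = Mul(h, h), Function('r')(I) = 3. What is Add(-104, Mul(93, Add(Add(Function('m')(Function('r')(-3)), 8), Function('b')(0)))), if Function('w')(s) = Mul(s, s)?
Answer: Rational(4192, 5) ≈ 838.40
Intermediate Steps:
Function('w')(s) = Pow(s, 2)
Function('b')(h) = Pow(h, 2)
Function('m')(f) = Rational(32, 15) (Function('m')(f) = Add(Mul(Pow(-3, 2), Pow(5, -1)), Mul(2, Pow(6, -1))) = Add(Mul(9, Rational(1, 5)), Mul(2, Rational(1, 6))) = Add(Rational(9, 5), Rational(1, 3)) = Rational(32, 15))
Add(-104, Mul(93, Add(Add(Function('m')(Function('r')(-3)), 8), Function('b')(0)))) = Add(-104, Mul(93, Add(Add(Rational(32, 15), 8), Pow(0, 2)))) = Add(-104, Mul(93, Add(Rational(152, 15), 0))) = Add(-104, Mul(93, Rational(152, 15))) = Add(-104, Rational(4712, 5)) = Rational(4192, 5)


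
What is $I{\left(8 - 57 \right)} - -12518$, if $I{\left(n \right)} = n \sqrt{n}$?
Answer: $12518 - 343 i \approx 12518.0 - 343.0 i$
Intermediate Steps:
$I{\left(n \right)} = n^{\frac{3}{2}}$
$I{\left(8 - 57 \right)} - -12518 = \left(8 - 57\right)^{\frac{3}{2}} - -12518 = \left(8 - 57\right)^{\frac{3}{2}} + 12518 = \left(-49\right)^{\frac{3}{2}} + 12518 = - 343 i + 12518 = 12518 - 343 i$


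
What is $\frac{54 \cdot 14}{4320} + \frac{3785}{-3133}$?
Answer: $- \frac{129469}{125320} \approx -1.0331$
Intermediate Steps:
$\frac{54 \cdot 14}{4320} + \frac{3785}{-3133} = 756 \cdot \frac{1}{4320} + 3785 \left(- \frac{1}{3133}\right) = \frac{7}{40} - \frac{3785}{3133} = - \frac{129469}{125320}$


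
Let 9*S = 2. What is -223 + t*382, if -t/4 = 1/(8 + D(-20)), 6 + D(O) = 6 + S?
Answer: -15127/37 ≈ -408.84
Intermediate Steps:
S = 2/9 (S = (⅑)*2 = 2/9 ≈ 0.22222)
D(O) = 2/9 (D(O) = -6 + (6 + 2/9) = -6 + 56/9 = 2/9)
t = -18/37 (t = -4/(8 + 2/9) = -4/74/9 = -4*9/74 = -18/37 ≈ -0.48649)
-223 + t*382 = -223 - 18/37*382 = -223 - 6876/37 = -15127/37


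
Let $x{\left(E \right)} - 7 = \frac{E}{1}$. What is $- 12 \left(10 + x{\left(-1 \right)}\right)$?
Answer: $-192$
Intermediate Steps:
$x{\left(E \right)} = 7 + E$ ($x{\left(E \right)} = 7 + \frac{E}{1} = 7 + E 1 = 7 + E$)
$- 12 \left(10 + x{\left(-1 \right)}\right) = - 12 \left(10 + \left(7 - 1\right)\right) = - 12 \left(10 + 6\right) = \left(-12\right) 16 = -192$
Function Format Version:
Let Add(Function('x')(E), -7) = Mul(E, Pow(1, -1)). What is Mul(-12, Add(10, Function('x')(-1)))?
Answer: -192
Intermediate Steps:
Function('x')(E) = Add(7, E) (Function('x')(E) = Add(7, Mul(E, Pow(1, -1))) = Add(7, Mul(E, 1)) = Add(7, E))
Mul(-12, Add(10, Function('x')(-1))) = Mul(-12, Add(10, Add(7, -1))) = Mul(-12, Add(10, 6)) = Mul(-12, 16) = -192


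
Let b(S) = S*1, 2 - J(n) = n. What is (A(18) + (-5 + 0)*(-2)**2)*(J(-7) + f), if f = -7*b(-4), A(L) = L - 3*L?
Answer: -2072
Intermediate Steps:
J(n) = 2 - n
b(S) = S
A(L) = -2*L
f = 28 (f = -7*(-4) = 28)
(A(18) + (-5 + 0)*(-2)**2)*(J(-7) + f) = (-2*18 + (-5 + 0)*(-2)**2)*((2 - 1*(-7)) + 28) = (-36 - 5*4)*((2 + 7) + 28) = (-36 - 20)*(9 + 28) = -56*37 = -2072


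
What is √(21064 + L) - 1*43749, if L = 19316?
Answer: -43749 + 2*√10095 ≈ -43548.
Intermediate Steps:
√(21064 + L) - 1*43749 = √(21064 + 19316) - 1*43749 = √40380 - 43749 = 2*√10095 - 43749 = -43749 + 2*√10095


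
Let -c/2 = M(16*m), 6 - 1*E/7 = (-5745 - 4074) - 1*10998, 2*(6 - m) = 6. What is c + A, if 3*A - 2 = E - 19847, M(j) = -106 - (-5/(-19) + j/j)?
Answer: 801544/19 ≈ 42187.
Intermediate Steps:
m = 3 (m = 6 - ½*6 = 6 - 3 = 3)
E = 145761 (E = 42 - 7*((-5745 - 4074) - 1*10998) = 42 - 7*(-9819 - 10998) = 42 - 7*(-20817) = 42 + 145719 = 145761)
M(j) = -2038/19 (M(j) = -106 - (-5*(-1/19) + 1) = -106 - (5/19 + 1) = -106 - 1*24/19 = -106 - 24/19 = -2038/19)
A = 41972 (A = ⅔ + (145761 - 19847)/3 = ⅔ + (⅓)*125914 = ⅔ + 125914/3 = 41972)
c = 4076/19 (c = -2*(-2038/19) = 4076/19 ≈ 214.53)
c + A = 4076/19 + 41972 = 801544/19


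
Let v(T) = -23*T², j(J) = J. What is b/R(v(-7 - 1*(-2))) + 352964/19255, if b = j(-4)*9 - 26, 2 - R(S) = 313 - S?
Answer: 156959957/8529965 ≈ 18.401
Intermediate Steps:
R(S) = -311 + S (R(S) = 2 - (313 - S) = 2 + (-313 + S) = -311 + S)
b = -62 (b = -4*9 - 26 = -36 - 26 = -62)
b/R(v(-7 - 1*(-2))) + 352964/19255 = -62/(-311 - 23*(-7 - 1*(-2))²) + 352964/19255 = -62/(-311 - 23*(-7 + 2)²) + 352964*(1/19255) = -62/(-311 - 23*(-5)²) + 352964/19255 = -62/(-311 - 23*25) + 352964/19255 = -62/(-311 - 575) + 352964/19255 = -62/(-886) + 352964/19255 = -62*(-1/886) + 352964/19255 = 31/443 + 352964/19255 = 156959957/8529965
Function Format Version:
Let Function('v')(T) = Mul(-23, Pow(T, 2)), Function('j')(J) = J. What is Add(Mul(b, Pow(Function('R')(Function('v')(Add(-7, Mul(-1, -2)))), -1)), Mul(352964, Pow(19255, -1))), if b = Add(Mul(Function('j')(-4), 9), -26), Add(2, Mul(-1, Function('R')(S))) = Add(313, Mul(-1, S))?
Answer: Rational(156959957, 8529965) ≈ 18.401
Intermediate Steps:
Function('R')(S) = Add(-311, S) (Function('R')(S) = Add(2, Mul(-1, Add(313, Mul(-1, S)))) = Add(2, Add(-313, S)) = Add(-311, S))
b = -62 (b = Add(Mul(-4, 9), -26) = Add(-36, -26) = -62)
Add(Mul(b, Pow(Function('R')(Function('v')(Add(-7, Mul(-1, -2)))), -1)), Mul(352964, Pow(19255, -1))) = Add(Mul(-62, Pow(Add(-311, Mul(-23, Pow(Add(-7, Mul(-1, -2)), 2))), -1)), Mul(352964, Pow(19255, -1))) = Add(Mul(-62, Pow(Add(-311, Mul(-23, Pow(Add(-7, 2), 2))), -1)), Mul(352964, Rational(1, 19255))) = Add(Mul(-62, Pow(Add(-311, Mul(-23, Pow(-5, 2))), -1)), Rational(352964, 19255)) = Add(Mul(-62, Pow(Add(-311, Mul(-23, 25)), -1)), Rational(352964, 19255)) = Add(Mul(-62, Pow(Add(-311, -575), -1)), Rational(352964, 19255)) = Add(Mul(-62, Pow(-886, -1)), Rational(352964, 19255)) = Add(Mul(-62, Rational(-1, 886)), Rational(352964, 19255)) = Add(Rational(31, 443), Rational(352964, 19255)) = Rational(156959957, 8529965)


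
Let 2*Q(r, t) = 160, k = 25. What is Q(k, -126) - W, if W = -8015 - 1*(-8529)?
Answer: -434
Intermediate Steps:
Q(r, t) = 80 (Q(r, t) = (½)*160 = 80)
W = 514 (W = -8015 + 8529 = 514)
Q(k, -126) - W = 80 - 1*514 = 80 - 514 = -434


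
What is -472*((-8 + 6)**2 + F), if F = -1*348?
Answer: 162368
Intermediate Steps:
F = -348
-472*((-8 + 6)**2 + F) = -472*((-8 + 6)**2 - 348) = -472*((-2)**2 - 348) = -472*(4 - 348) = -472*(-344) = 162368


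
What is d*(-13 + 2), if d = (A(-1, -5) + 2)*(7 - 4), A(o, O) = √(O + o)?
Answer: -66 - 33*I*√6 ≈ -66.0 - 80.833*I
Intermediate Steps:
d = 6 + 3*I*√6 (d = (√(-5 - 1) + 2)*(7 - 4) = (√(-6) + 2)*3 = (I*√6 + 2)*3 = (2 + I*√6)*3 = 6 + 3*I*√6 ≈ 6.0 + 7.3485*I)
d*(-13 + 2) = (6 + 3*I*√6)*(-13 + 2) = (6 + 3*I*√6)*(-11) = -66 - 33*I*√6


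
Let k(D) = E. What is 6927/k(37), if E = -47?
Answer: -6927/47 ≈ -147.38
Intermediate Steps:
k(D) = -47
6927/k(37) = 6927/(-47) = 6927*(-1/47) = -6927/47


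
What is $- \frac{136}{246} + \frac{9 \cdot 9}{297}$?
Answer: $- \frac{379}{1353} \approx -0.28012$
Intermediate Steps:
$- \frac{136}{246} + \frac{9 \cdot 9}{297} = \left(-136\right) \frac{1}{246} + 81 \cdot \frac{1}{297} = - \frac{68}{123} + \frac{3}{11} = - \frac{379}{1353}$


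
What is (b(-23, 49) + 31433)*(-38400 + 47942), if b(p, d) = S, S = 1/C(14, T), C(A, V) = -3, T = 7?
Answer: 899791516/3 ≈ 2.9993e+8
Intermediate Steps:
S = -⅓ (S = 1/(-3) = -⅓ ≈ -0.33333)
b(p, d) = -⅓
(b(-23, 49) + 31433)*(-38400 + 47942) = (-⅓ + 31433)*(-38400 + 47942) = (94298/3)*9542 = 899791516/3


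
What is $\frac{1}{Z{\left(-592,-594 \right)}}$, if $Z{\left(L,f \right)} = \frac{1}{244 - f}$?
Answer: $838$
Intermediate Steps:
$\frac{1}{Z{\left(-592,-594 \right)}} = \frac{1}{\left(-1\right) \frac{1}{-244 - 594}} = \frac{1}{\left(-1\right) \frac{1}{-838}} = \frac{1}{\left(-1\right) \left(- \frac{1}{838}\right)} = \frac{1}{\frac{1}{838}} = 838$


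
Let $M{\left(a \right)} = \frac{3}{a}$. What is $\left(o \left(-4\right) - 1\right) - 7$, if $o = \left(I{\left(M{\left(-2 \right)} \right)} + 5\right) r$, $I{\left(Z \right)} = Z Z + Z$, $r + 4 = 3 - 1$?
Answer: $38$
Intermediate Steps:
$r = -2$ ($r = -4 + \left(3 - 1\right) = -4 + 2 = -2$)
$I{\left(Z \right)} = Z + Z^{2}$ ($I{\left(Z \right)} = Z^{2} + Z = Z + Z^{2}$)
$o = - \frac{23}{2}$ ($o = \left(\frac{3}{-2} \left(1 + \frac{3}{-2}\right) + 5\right) \left(-2\right) = \left(3 \left(- \frac{1}{2}\right) \left(1 + 3 \left(- \frac{1}{2}\right)\right) + 5\right) \left(-2\right) = \left(- \frac{3 \left(1 - \frac{3}{2}\right)}{2} + 5\right) \left(-2\right) = \left(\left(- \frac{3}{2}\right) \left(- \frac{1}{2}\right) + 5\right) \left(-2\right) = \left(\frac{3}{4} + 5\right) \left(-2\right) = \frac{23}{4} \left(-2\right) = - \frac{23}{2} \approx -11.5$)
$\left(o \left(-4\right) - 1\right) - 7 = \left(\left(- \frac{23}{2}\right) \left(-4\right) - 1\right) - 7 = \left(46 - 1\right) - 7 = 45 - 7 = 38$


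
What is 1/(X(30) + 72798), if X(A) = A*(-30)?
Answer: 1/71898 ≈ 1.3909e-5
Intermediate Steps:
X(A) = -30*A
1/(X(30) + 72798) = 1/(-30*30 + 72798) = 1/(-900 + 72798) = 1/71898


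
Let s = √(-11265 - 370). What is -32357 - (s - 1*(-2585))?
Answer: -34942 - I*√11635 ≈ -34942.0 - 107.87*I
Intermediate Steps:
s = I*√11635 (s = √(-11635) = I*√11635 ≈ 107.87*I)
-32357 - (s - 1*(-2585)) = -32357 - (I*√11635 - 1*(-2585)) = -32357 - (I*√11635 + 2585) = -32357 - (2585 + I*√11635) = -32357 + (-2585 - I*√11635) = -34942 - I*√11635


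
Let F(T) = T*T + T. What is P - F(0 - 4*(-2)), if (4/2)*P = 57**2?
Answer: 3105/2 ≈ 1552.5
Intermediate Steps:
P = 3249/2 (P = (1/2)*57**2 = (1/2)*3249 = 3249/2 ≈ 1624.5)
F(T) = T + T**2 (F(T) = T**2 + T = T + T**2)
P - F(0 - 4*(-2)) = 3249/2 - (0 - 4*(-2))*(1 + (0 - 4*(-2))) = 3249/2 - (0 + 8)*(1 + (0 + 8)) = 3249/2 - 8*(1 + 8) = 3249/2 - 8*9 = 3249/2 - 1*72 = 3249/2 - 72 = 3105/2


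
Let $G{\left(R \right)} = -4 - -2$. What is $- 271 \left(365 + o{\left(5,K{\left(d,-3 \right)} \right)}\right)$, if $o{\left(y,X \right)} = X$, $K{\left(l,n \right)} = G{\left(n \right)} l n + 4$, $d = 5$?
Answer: $-108129$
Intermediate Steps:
$G{\left(R \right)} = -2$ ($G{\left(R \right)} = -4 + 2 = -2$)
$K{\left(l,n \right)} = 4 - 2 l n$ ($K{\left(l,n \right)} = - 2 l n + 4 = 4 - 2 l n$)
$- 271 \left(365 + o{\left(5,K{\left(d,-3 \right)} \right)}\right) = - 271 \left(365 - \left(-4 + 10 \left(-3\right)\right)\right) = - 271 \left(365 + \left(4 + 30\right)\right) = - 271 \left(365 + 34\right) = \left(-271\right) 399 = -108129$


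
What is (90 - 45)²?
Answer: 2025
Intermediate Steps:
(90 - 45)² = 45² = 2025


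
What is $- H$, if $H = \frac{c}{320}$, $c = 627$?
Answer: $- \frac{627}{320} \approx -1.9594$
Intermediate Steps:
$H = \frac{627}{320} \approx 1.9594$
$- H = \left(-1\right) \frac{627}{320} = - \frac{627}{320}$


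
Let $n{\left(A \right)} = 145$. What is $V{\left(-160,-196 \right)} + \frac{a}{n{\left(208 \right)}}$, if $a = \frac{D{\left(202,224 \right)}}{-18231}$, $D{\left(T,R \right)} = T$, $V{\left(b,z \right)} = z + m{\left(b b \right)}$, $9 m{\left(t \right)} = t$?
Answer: $\frac{21003448334}{7930485} \approx 2648.4$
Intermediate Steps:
$m{\left(t \right)} = \frac{t}{9}$
$V{\left(b,z \right)} = z + \frac{b^{2}}{9}$ ($V{\left(b,z \right)} = z + \frac{b b}{9} = z + \frac{b^{2}}{9}$)
$a = - \frac{202}{18231}$ ($a = \frac{202}{-18231} = 202 \left(- \frac{1}{18231}\right) = - \frac{202}{18231} \approx -0.01108$)
$V{\left(-160,-196 \right)} + \frac{a}{n{\left(208 \right)}} = \left(-196 + \frac{\left(-160\right)^{2}}{9}\right) - \frac{202}{18231 \cdot 145} = \left(-196 + \frac{1}{9} \cdot 25600\right) - \frac{202}{2643495} = \left(-196 + \frac{25600}{9}\right) - \frac{202}{2643495} = \frac{23836}{9} - \frac{202}{2643495} = \frac{21003448334}{7930485}$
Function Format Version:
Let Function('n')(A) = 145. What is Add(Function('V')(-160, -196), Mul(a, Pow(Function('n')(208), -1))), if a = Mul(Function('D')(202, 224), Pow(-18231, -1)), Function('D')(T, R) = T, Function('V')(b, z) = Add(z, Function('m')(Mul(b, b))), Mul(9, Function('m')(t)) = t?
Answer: Rational(21003448334, 7930485) ≈ 2648.4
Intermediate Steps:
Function('m')(t) = Mul(Rational(1, 9), t)
Function('V')(b, z) = Add(z, Mul(Rational(1, 9), Pow(b, 2))) (Function('V')(b, z) = Add(z, Mul(Rational(1, 9), Mul(b, b))) = Add(z, Mul(Rational(1, 9), Pow(b, 2))))
a = Rational(-202, 18231) (a = Mul(202, Pow(-18231, -1)) = Mul(202, Rational(-1, 18231)) = Rational(-202, 18231) ≈ -0.011080)
Add(Function('V')(-160, -196), Mul(a, Pow(Function('n')(208), -1))) = Add(Add(-196, Mul(Rational(1, 9), Pow(-160, 2))), Mul(Rational(-202, 18231), Pow(145, -1))) = Add(Add(-196, Mul(Rational(1, 9), 25600)), Mul(Rational(-202, 18231), Rational(1, 145))) = Add(Add(-196, Rational(25600, 9)), Rational(-202, 2643495)) = Add(Rational(23836, 9), Rational(-202, 2643495)) = Rational(21003448334, 7930485)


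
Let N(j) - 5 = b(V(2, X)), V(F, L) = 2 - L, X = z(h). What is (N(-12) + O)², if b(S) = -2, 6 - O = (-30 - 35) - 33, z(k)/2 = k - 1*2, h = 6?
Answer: 11449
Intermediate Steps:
z(k) = -4 + 2*k (z(k) = 2*(k - 1*2) = 2*(k - 2) = 2*(-2 + k) = -4 + 2*k)
X = 8 (X = -4 + 2*6 = -4 + 12 = 8)
O = 104 (O = 6 - ((-30 - 35) - 33) = 6 - (-65 - 33) = 6 - 1*(-98) = 6 + 98 = 104)
N(j) = 3 (N(j) = 5 - 2 = 3)
(N(-12) + O)² = (3 + 104)² = 107² = 11449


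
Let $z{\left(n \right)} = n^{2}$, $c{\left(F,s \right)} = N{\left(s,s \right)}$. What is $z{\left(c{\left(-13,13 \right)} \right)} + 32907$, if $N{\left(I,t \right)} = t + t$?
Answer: $33583$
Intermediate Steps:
$N{\left(I,t \right)} = 2 t$
$c{\left(F,s \right)} = 2 s$
$z{\left(c{\left(-13,13 \right)} \right)} + 32907 = \left(2 \cdot 13\right)^{2} + 32907 = 26^{2} + 32907 = 676 + 32907 = 33583$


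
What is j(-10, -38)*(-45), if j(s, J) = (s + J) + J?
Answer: 3870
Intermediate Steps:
j(s, J) = s + 2*J (j(s, J) = (J + s) + J = s + 2*J)
j(-10, -38)*(-45) = (-10 + 2*(-38))*(-45) = (-10 - 76)*(-45) = -86*(-45) = 3870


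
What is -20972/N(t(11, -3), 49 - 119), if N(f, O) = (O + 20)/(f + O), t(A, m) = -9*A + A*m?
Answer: -2118172/25 ≈ -84727.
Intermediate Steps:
N(f, O) = (20 + O)/(O + f)
-20972/N(t(11, -3), 49 - 119) = -20972*((49 - 119) + 11*(-9 - 3))/(20 + (49 - 119)) = -20972*(-70 + 11*(-12))/(20 - 70) = -20972/(-50/(-70 - 132)) = -20972/(-50/(-202)) = -20972/((-1/202*(-50))) = -20972/25/101 = -20972*101/25 = -2118172/25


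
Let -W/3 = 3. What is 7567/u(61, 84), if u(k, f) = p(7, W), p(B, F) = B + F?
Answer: -7567/2 ≈ -3783.5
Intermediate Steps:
W = -9 (W = -3*3 = -9)
u(k, f) = -2 (u(k, f) = 7 - 9 = -2)
7567/u(61, 84) = 7567/(-2) = 7567*(-1/2) = -7567/2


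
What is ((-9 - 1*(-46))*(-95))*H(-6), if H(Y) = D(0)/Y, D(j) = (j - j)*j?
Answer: 0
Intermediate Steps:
D(j) = 0 (D(j) = 0*j = 0)
H(Y) = 0 (H(Y) = 0/Y = 0)
((-9 - 1*(-46))*(-95))*H(-6) = ((-9 - 1*(-46))*(-95))*0 = ((-9 + 46)*(-95))*0 = (37*(-95))*0 = -3515*0 = 0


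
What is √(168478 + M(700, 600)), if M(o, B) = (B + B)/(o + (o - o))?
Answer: √8255506/7 ≈ 410.46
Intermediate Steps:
M(o, B) = 2*B/o (M(o, B) = (2*B)/(o + 0) = (2*B)/o = 2*B/o)
√(168478 + M(700, 600)) = √(168478 + 2*600/700) = √(168478 + 2*600*(1/700)) = √(168478 + 12/7) = √(1179358/7) = √8255506/7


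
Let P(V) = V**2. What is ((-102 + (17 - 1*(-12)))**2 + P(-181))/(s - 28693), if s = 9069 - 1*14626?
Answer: -3809/3425 ≈ -1.1121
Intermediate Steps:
s = -5557 (s = 9069 - 14626 = -5557)
((-102 + (17 - 1*(-12)))**2 + P(-181))/(s - 28693) = ((-102 + (17 - 1*(-12)))**2 + (-181)**2)/(-5557 - 28693) = ((-102 + (17 + 12))**2 + 32761)/(-34250) = ((-102 + 29)**2 + 32761)*(-1/34250) = ((-73)**2 + 32761)*(-1/34250) = (5329 + 32761)*(-1/34250) = 38090*(-1/34250) = -3809/3425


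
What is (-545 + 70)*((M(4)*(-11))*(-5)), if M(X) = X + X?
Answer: -209000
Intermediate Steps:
M(X) = 2*X
(-545 + 70)*((M(4)*(-11))*(-5)) = (-545 + 70)*(((2*4)*(-11))*(-5)) = -475*8*(-11)*(-5) = -(-41800)*(-5) = -475*440 = -209000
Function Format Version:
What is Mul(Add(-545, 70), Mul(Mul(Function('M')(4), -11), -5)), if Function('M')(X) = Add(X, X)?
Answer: -209000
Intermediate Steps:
Function('M')(X) = Mul(2, X)
Mul(Add(-545, 70), Mul(Mul(Function('M')(4), -11), -5)) = Mul(Add(-545, 70), Mul(Mul(Mul(2, 4), -11), -5)) = Mul(-475, Mul(Mul(8, -11), -5)) = Mul(-475, Mul(-88, -5)) = Mul(-475, 440) = -209000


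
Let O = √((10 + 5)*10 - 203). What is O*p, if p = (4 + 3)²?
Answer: 49*I*√53 ≈ 356.73*I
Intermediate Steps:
O = I*√53 (O = √(15*10 - 203) = √(150 - 203) = √(-53) = I*√53 ≈ 7.2801*I)
p = 49 (p = 7² = 49)
O*p = (I*√53)*49 = 49*I*√53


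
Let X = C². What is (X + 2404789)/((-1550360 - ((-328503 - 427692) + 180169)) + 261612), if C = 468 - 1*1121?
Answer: -1415599/356361 ≈ -3.9724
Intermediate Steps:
C = -653 (C = 468 - 1121 = -653)
X = 426409 (X = (-653)² = 426409)
(X + 2404789)/((-1550360 - ((-328503 - 427692) + 180169)) + 261612) = (426409 + 2404789)/((-1550360 - ((-328503 - 427692) + 180169)) + 261612) = 2831198/((-1550360 - (-756195 + 180169)) + 261612) = 2831198/((-1550360 - 1*(-576026)) + 261612) = 2831198/((-1550360 + 576026) + 261612) = 2831198/(-974334 + 261612) = 2831198/(-712722) = 2831198*(-1/712722) = -1415599/356361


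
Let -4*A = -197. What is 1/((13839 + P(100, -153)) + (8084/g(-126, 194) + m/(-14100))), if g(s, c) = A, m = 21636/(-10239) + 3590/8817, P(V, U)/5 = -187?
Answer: 41793858905850/546168093482103299 ≈ 7.6522e-5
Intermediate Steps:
P(V, U) = -935 (P(V, U) = 5*(-187) = -935)
m = -51335534/30092421 (m = 21636*(-1/10239) + 3590*(1/8817) = -7212/3413 + 3590/8817 = -51335534/30092421 ≈ -1.7059)
A = 197/4 (A = -1/4*(-197) = 197/4 ≈ 49.250)
g(s, c) = 197/4
1/((13839 + P(100, -153)) + (8084/g(-126, 194) + m/(-14100))) = 1/((13839 - 935) + (8084/(197/4) - 51335534/30092421/(-14100))) = 1/(12904 + (8084*(4/197) - 51335534/30092421*(-1/14100))) = 1/(12904 + (32336/197 + 25667767/212151568050)) = 1/(12904 + 6860138161014899/41793858905850) = 1/(546168093482103299/41793858905850) = 41793858905850/546168093482103299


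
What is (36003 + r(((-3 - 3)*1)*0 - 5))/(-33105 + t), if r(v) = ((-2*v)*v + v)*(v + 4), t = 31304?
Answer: -36058/1801 ≈ -20.021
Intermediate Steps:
r(v) = (4 + v)*(v - 2*v**2) (r(v) = (-2*v**2 + v)*(4 + v) = (v - 2*v**2)*(4 + v) = (4 + v)*(v - 2*v**2))
(36003 + r(((-3 - 3)*1)*0 - 5))/(-33105 + t) = (36003 + (((-3 - 3)*1)*0 - 5)*(4 - 7*(((-3 - 3)*1)*0 - 5) - 2*(((-3 - 3)*1)*0 - 5)**2))/(-33105 + 31304) = (36003 + (-6*1*0 - 5)*(4 - 7*(-6*1*0 - 5) - 2*(-6*1*0 - 5)**2))/(-1801) = (36003 + (-6*0 - 5)*(4 - 7*(-6*0 - 5) - 2*(-6*0 - 5)**2))*(-1/1801) = (36003 + (0 - 5)*(4 - 7*(0 - 5) - 2*(0 - 5)**2))*(-1/1801) = (36003 - 5*(4 - 7*(-5) - 2*(-5)**2))*(-1/1801) = (36003 - 5*(4 + 35 - 2*25))*(-1/1801) = (36003 - 5*(4 + 35 - 50))*(-1/1801) = (36003 - 5*(-11))*(-1/1801) = (36003 + 55)*(-1/1801) = 36058*(-1/1801) = -36058/1801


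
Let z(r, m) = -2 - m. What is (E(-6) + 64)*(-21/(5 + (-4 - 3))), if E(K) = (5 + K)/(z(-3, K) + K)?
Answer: 2709/4 ≈ 677.25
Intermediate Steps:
E(K) = -5/2 - K/2 (E(K) = (5 + K)/((-2 - K) + K) = (5 + K)/(-2) = (5 + K)*(-1/2) = -5/2 - K/2)
(E(-6) + 64)*(-21/(5 + (-4 - 3))) = ((-5/2 - 1/2*(-6)) + 64)*(-21/(5 + (-4 - 3))) = ((-5/2 + 3) + 64)*(-21/(5 - 7)) = (1/2 + 64)*(-21/(-2)) = 129*(-1/2*(-21))/2 = (129/2)*(21/2) = 2709/4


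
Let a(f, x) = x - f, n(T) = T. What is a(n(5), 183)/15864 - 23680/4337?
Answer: -187443767/34401084 ≈ -5.4488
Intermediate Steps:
a(n(5), 183)/15864 - 23680/4337 = (183 - 1*5)/15864 - 23680/4337 = (183 - 5)*(1/15864) - 23680*1/4337 = 178*(1/15864) - 23680/4337 = 89/7932 - 23680/4337 = -187443767/34401084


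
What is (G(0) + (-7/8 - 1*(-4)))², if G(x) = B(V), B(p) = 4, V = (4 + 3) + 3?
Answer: 3249/64 ≈ 50.766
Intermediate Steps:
V = 10 (V = 7 + 3 = 10)
G(x) = 4
(G(0) + (-7/8 - 1*(-4)))² = (4 + (-7/8 - 1*(-4)))² = (4 + (-7*⅛ + 4))² = (4 + (-7/8 + 4))² = (4 + 25/8)² = (57/8)² = 3249/64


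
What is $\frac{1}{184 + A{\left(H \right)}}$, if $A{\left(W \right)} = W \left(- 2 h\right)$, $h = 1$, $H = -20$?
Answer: $\frac{1}{224} \approx 0.0044643$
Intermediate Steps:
$A{\left(W \right)} = - 2 W$ ($A{\left(W \right)} = W \left(\left(-2\right) 1\right) = W \left(-2\right) = - 2 W$)
$\frac{1}{184 + A{\left(H \right)}} = \frac{1}{184 - -40} = \frac{1}{184 + 40} = \frac{1}{224}$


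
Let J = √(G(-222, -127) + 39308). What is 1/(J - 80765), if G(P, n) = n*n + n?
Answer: -16153/1304585983 - √55310/6522929915 ≈ -1.2418e-5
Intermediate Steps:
G(P, n) = n + n² (G(P, n) = n² + n = n + n²)
J = √55310 (J = √(-127*(1 - 127) + 39308) = √(-127*(-126) + 39308) = √(16002 + 39308) = √55310 ≈ 235.18)
1/(J - 80765) = 1/(√55310 - 80765) = 1/(-80765 + √55310)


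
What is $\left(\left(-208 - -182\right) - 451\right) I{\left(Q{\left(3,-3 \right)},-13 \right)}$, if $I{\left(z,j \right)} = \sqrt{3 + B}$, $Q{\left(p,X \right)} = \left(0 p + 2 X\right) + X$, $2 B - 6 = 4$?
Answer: $- 954 \sqrt{2} \approx -1349.2$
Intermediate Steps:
$B = 5$ ($B = 3 + \frac{1}{2} \cdot 4 = 3 + 2 = 5$)
$Q{\left(p,X \right)} = 3 X$ ($Q{\left(p,X \right)} = \left(0 + 2 X\right) + X = 2 X + X = 3 X$)
$I{\left(z,j \right)} = 2 \sqrt{2}$ ($I{\left(z,j \right)} = \sqrt{3 + 5} = \sqrt{8} = 2 \sqrt{2}$)
$\left(\left(-208 - -182\right) - 451\right) I{\left(Q{\left(3,-3 \right)},-13 \right)} = \left(\left(-208 - -182\right) - 451\right) 2 \sqrt{2} = \left(\left(-208 + 182\right) - 451\right) 2 \sqrt{2} = \left(-26 - 451\right) 2 \sqrt{2} = - 477 \cdot 2 \sqrt{2} = - 954 \sqrt{2}$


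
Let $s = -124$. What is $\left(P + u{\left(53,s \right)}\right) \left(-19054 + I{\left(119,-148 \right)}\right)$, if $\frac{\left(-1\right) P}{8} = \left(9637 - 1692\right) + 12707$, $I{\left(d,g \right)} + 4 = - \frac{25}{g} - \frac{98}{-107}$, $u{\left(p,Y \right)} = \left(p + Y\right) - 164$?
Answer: $\frac{49930681159359}{15836} \approx 3.153 \cdot 10^{9}$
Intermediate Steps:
$u{\left(p,Y \right)} = -164 + Y + p$ ($u{\left(p,Y \right)} = \left(Y + p\right) - 164 = -164 + Y + p$)
$I{\left(d,g \right)} = - \frac{330}{107} - \frac{25}{g}$ ($I{\left(d,g \right)} = -4 - \left(- \frac{98}{107} + \frac{25}{g}\right) = -4 + \left(- \frac{25}{g} + \frac{98}{107}\right) = -4 + \left(\frac{98}{107} - \frac{25}{g}\right) = - \frac{330}{107} - \frac{25}{g}$)
$P = -165216$ ($P = - 8 \left(\left(9637 - 1692\right) + 12707\right) = - 8 \left(7945 + 12707\right) = \left(-8\right) 20652 = -165216$)
$\left(P + u{\left(53,s \right)}\right) \left(-19054 + I{\left(119,-148 \right)}\right) = \left(-165216 - 235\right) \left(-19054 - \left(\frac{330}{107} + \frac{25}{-148}\right)\right) = \left(-165216 - 235\right) \left(-19054 - \frac{46165}{15836}\right) = - 165451 \left(-19054 + \left(- \frac{330}{107} + \frac{25}{148}\right)\right) = - 165451 \left(-19054 - \frac{46165}{15836}\right) = \left(-165451\right) \left(- \frac{301785309}{15836}\right) = \frac{49930681159359}{15836}$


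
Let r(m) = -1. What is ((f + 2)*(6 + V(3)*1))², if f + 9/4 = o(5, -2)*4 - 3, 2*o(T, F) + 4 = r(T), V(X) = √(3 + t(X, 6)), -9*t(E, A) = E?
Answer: 81461/12 + 2809*√6/2 ≈ 10229.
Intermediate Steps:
t(E, A) = -E/9
V(X) = √(3 - X/9)
o(T, F) = -5/2 (o(T, F) = -2 + (½)*(-1) = -2 - ½ = -5/2)
f = -61/4 (f = -9/4 + (-5/2*4 - 3) = -9/4 + (-10 - 3) = -9/4 - 13 = -61/4 ≈ -15.250)
((f + 2)*(6 + V(3)*1))² = ((-61/4 + 2)*(6 + (√(27 - 1*3)/3)*1))² = (-53*(6 + (√(27 - 3)/3)*1)/4)² = (-53*(6 + (√24/3)*1)/4)² = (-53*(6 + ((2*√6)/3)*1)/4)² = (-53*(6 + (2*√6/3)*1)/4)² = (-53*(6 + 2*√6/3)/4)² = (-159/2 - 53*√6/6)²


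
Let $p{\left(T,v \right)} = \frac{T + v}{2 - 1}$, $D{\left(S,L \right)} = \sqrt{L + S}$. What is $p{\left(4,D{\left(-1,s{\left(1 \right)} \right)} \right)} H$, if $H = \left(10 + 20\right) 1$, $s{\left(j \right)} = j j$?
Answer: $120$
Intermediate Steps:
$s{\left(j \right)} = j^{2}$
$H = 30$ ($H = 30 \cdot 1 = 30$)
$p{\left(T,v \right)} = T + v$ ($p{\left(T,v \right)} = \frac{T + v}{1} = \left(T + v\right) 1 = T + v$)
$p{\left(4,D{\left(-1,s{\left(1 \right)} \right)} \right)} H = \left(4 + \sqrt{1^{2} - 1}\right) 30 = \left(4 + \sqrt{1 - 1}\right) 30 = \left(4 + \sqrt{0}\right) 30 = \left(4 + 0\right) 30 = 4 \cdot 30 = 120$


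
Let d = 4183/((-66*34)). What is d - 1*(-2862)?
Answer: 6418145/2244 ≈ 2860.1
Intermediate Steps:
d = -4183/2244 (d = 4183/(-2244) = 4183*(-1/2244) = -4183/2244 ≈ -1.8641)
d - 1*(-2862) = -4183/2244 - 1*(-2862) = -4183/2244 + 2862 = 6418145/2244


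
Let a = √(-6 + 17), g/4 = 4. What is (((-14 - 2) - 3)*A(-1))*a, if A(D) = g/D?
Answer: 304*√11 ≈ 1008.3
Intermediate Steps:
g = 16 (g = 4*4 = 16)
A(D) = 16/D
a = √11 ≈ 3.3166
(((-14 - 2) - 3)*A(-1))*a = (((-14 - 2) - 3)*(16/(-1)))*√11 = ((-16 - 3)*(16*(-1)))*√11 = (-19*(-16))*√11 = 304*√11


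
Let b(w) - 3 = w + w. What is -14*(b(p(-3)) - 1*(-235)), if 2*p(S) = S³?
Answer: -2954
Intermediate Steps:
p(S) = S³/2
b(w) = 3 + 2*w (b(w) = 3 + (w + w) = 3 + 2*w)
-14*(b(p(-3)) - 1*(-235)) = -14*((3 + 2*((½)*(-3)³)) - 1*(-235)) = -14*((3 + 2*((½)*(-27))) + 235) = -14*((3 + 2*(-27/2)) + 235) = -14*((3 - 27) + 235) = -14*(-24 + 235) = -14*211 = -2954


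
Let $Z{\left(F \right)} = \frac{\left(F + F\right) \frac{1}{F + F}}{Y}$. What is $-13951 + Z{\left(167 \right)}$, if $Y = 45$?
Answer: $- \frac{627794}{45} \approx -13951.0$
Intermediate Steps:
$Z{\left(F \right)} = \frac{1}{45}$ ($Z{\left(F \right)} = \frac{\left(F + F\right) \frac{1}{F + F}}{45} = \frac{2 F}{2 F} \frac{1}{45} = 2 F \frac{1}{2 F} \frac{1}{45} = 1 \cdot \frac{1}{45} = \frac{1}{45}$)
$-13951 + Z{\left(167 \right)} = -13951 + \frac{1}{45} = - \frac{627794}{45}$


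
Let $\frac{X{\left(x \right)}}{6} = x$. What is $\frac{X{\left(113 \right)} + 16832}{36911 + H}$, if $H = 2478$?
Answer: $\frac{1030}{2317} \approx 0.44454$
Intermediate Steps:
$X{\left(x \right)} = 6 x$
$\frac{X{\left(113 \right)} + 16832}{36911 + H} = \frac{6 \cdot 113 + 16832}{36911 + 2478} = \frac{678 + 16832}{39389} = 17510 \cdot \frac{1}{39389} = \frac{1030}{2317}$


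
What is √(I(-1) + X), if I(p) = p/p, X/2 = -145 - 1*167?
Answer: I*√623 ≈ 24.96*I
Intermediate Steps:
X = -624 (X = 2*(-145 - 1*167) = 2*(-145 - 167) = 2*(-312) = -624)
I(p) = 1
√(I(-1) + X) = √(1 - 624) = √(-623) = I*√623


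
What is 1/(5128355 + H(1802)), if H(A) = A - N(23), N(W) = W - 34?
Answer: 1/5130168 ≈ 1.9493e-7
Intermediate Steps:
N(W) = -34 + W
H(A) = 11 + A (H(A) = A - (-34 + 23) = A - 1*(-11) = A + 11 = 11 + A)
1/(5128355 + H(1802)) = 1/(5128355 + (11 + 1802)) = 1/(5128355 + 1813) = 1/5130168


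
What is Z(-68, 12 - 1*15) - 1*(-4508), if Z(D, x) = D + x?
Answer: 4437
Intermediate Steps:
Z(-68, 12 - 1*15) - 1*(-4508) = (-68 + (12 - 1*15)) - 1*(-4508) = (-68 + (12 - 15)) + 4508 = (-68 - 3) + 4508 = -71 + 4508 = 4437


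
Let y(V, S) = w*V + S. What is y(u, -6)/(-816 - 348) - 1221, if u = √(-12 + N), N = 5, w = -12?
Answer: -236873/194 + I*√7/97 ≈ -1221.0 + 0.027276*I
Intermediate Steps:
u = I*√7 (u = √(-12 + 5) = √(-7) = I*√7 ≈ 2.6458*I)
y(V, S) = S - 12*V (y(V, S) = -12*V + S = S - 12*V)
y(u, -6)/(-816 - 348) - 1221 = (-6 - 12*I*√7)/(-816 - 348) - 1221 = (-6 - 12*I*√7)/(-1164) - 1221 = -(-6 - 12*I*√7)/1164 - 1221 = (1/194 + I*√7/97) - 1221 = -236873/194 + I*√7/97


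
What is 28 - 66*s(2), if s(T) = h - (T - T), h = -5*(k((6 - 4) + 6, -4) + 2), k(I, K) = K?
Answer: -632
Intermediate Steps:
h = 10 (h = -5*(-4 + 2) = -5*(-2) = 10)
s(T) = 10 (s(T) = 10 - (T - T) = 10 - 1*0 = 10 + 0 = 10)
28 - 66*s(2) = 28 - 66*10 = 28 - 660 = -632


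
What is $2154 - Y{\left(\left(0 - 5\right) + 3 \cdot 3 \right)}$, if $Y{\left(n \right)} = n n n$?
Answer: $2090$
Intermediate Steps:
$Y{\left(n \right)} = n^{3}$ ($Y{\left(n \right)} = n^{2} n = n^{3}$)
$2154 - Y{\left(\left(0 - 5\right) + 3 \cdot 3 \right)} = 2154 - \left(\left(0 - 5\right) + 3 \cdot 3\right)^{3} = 2154 - \left(-5 + 9\right)^{3} = 2154 - 4^{3} = 2154 - 64 = 2090$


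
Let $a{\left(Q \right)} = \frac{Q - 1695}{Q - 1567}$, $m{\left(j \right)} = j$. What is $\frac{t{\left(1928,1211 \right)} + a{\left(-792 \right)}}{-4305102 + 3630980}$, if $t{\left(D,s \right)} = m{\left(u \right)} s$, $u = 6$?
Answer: $- \frac{17142981}{1590253798} \approx -0.01078$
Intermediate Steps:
$a{\left(Q \right)} = \frac{-1695 + Q}{-1567 + Q}$
$t{\left(D,s \right)} = 6 s$
$\frac{t{\left(1928,1211 \right)} + a{\left(-792 \right)}}{-4305102 + 3630980} = \frac{6 \cdot 1211 + \frac{-1695 - 792}{-1567 - 792}}{-4305102 + 3630980} = \frac{7266 + \frac{1}{-2359} \left(-2487\right)}{-674122} = \left(7266 - - \frac{2487}{2359}\right) \left(- \frac{1}{674122}\right) = \left(7266 + \frac{2487}{2359}\right) \left(- \frac{1}{674122}\right) = \frac{17142981}{2359} \left(- \frac{1}{674122}\right) = - \frac{17142981}{1590253798}$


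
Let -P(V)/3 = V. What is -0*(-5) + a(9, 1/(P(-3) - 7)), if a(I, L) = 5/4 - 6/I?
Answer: 7/12 ≈ 0.58333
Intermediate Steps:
P(V) = -3*V
a(I, L) = 5/4 - 6/I (a(I, L) = 5*(¼) - 6/I = 5/4 - 6/I)
-0*(-5) + a(9, 1/(P(-3) - 7)) = -0*(-5) + (5/4 - 6/9) = -109*0 + (5/4 - 6*⅑) = 0 + (5/4 - ⅔) = 0 + 7/12 = 7/12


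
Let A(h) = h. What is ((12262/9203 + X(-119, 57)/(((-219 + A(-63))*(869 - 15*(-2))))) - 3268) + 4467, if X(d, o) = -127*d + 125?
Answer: 1400193330524/1166563077 ≈ 1200.3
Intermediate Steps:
X(d, o) = 125 - 127*d
((12262/9203 + X(-119, 57)/(((-219 + A(-63))*(869 - 15*(-2))))) - 3268) + 4467 = ((12262/9203 + (125 - 127*(-119))/(((-219 - 63)*(869 - 15*(-2))))) - 3268) + 4467 = ((12262*(1/9203) + (125 + 15113)/((-282*(869 + 30)))) - 3268) + 4467 = ((12262/9203 + 15238/((-282*899))) - 3268) + 4467 = ((12262/9203 + 15238/(-253518)) - 3268) + 4467 = ((12262/9203 + 15238*(-1/253518)) - 3268) + 4467 = ((12262/9203 - 7619/126759) - 3268) + 4467 = (1484201201/1166563077 - 3268) + 4467 = -3810843934435/1166563077 + 4467 = 1400193330524/1166563077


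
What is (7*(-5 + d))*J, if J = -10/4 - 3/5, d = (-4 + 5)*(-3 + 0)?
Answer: 868/5 ≈ 173.60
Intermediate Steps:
d = -3 (d = 1*(-3) = -3)
J = -31/10 (J = -10*1/4 - 3*1/5 = -5/2 - 3/5 = -31/10 ≈ -3.1000)
(7*(-5 + d))*J = (7*(-5 - 3))*(-31/10) = (7*(-8))*(-31/10) = -56*(-31/10) = 868/5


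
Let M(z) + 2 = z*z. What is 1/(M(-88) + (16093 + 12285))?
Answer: 1/36120 ≈ 2.7685e-5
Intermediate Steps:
M(z) = -2 + z² (M(z) = -2 + z*z = -2 + z²)
1/(M(-88) + (16093 + 12285)) = 1/((-2 + (-88)²) + (16093 + 12285)) = 1/((-2 + 7744) + 28378) = 1/(7742 + 28378) = 1/36120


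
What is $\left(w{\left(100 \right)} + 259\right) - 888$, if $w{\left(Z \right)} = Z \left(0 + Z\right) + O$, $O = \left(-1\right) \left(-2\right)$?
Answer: $9373$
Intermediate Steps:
$O = 2$
$w{\left(Z \right)} = 2 + Z^{2}$ ($w{\left(Z \right)} = Z \left(0 + Z\right) + 2 = Z Z + 2 = Z^{2} + 2 = 2 + Z^{2}$)
$\left(w{\left(100 \right)} + 259\right) - 888 = \left(\left(2 + 100^{2}\right) + 259\right) - 888 = \left(\left(2 + 10000\right) + 259\right) - 888 = \left(10002 + 259\right) - 888 = 10261 - 888 = 9373$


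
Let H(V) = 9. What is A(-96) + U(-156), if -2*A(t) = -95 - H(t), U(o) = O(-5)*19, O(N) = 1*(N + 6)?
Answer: 71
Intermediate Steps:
O(N) = 6 + N (O(N) = 1*(6 + N) = 6 + N)
U(o) = 19 (U(o) = (6 - 5)*19 = 1*19 = 19)
A(t) = 52 (A(t) = -(-95 - 1*9)/2 = -(-95 - 9)/2 = -1/2*(-104) = 52)
A(-96) + U(-156) = 52 + 19 = 71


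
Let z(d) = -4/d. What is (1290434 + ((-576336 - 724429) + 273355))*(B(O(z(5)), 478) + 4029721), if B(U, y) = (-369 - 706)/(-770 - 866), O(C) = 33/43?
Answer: 433504625236036/409 ≈ 1.0599e+12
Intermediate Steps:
O(C) = 33/43 (O(C) = 33*(1/43) = 33/43)
B(U, y) = 1075/1636 (B(U, y) = -1075/(-1636) = -1075*(-1/1636) = 1075/1636)
(1290434 + ((-576336 - 724429) + 273355))*(B(O(z(5)), 478) + 4029721) = (1290434 + ((-576336 - 724429) + 273355))*(1075/1636 + 4029721) = (1290434 + (-1300765 + 273355))*(6592624631/1636) = (1290434 - 1027410)*(6592624631/1636) = 263024*(6592624631/1636) = 433504625236036/409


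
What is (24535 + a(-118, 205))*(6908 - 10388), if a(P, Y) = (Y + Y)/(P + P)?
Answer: -5037169500/59 ≈ -8.5376e+7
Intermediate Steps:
a(P, Y) = Y/P (a(P, Y) = (2*Y)/((2*P)) = (2*Y)*(1/(2*P)) = Y/P)
(24535 + a(-118, 205))*(6908 - 10388) = (24535 + 205/(-118))*(6908 - 10388) = (24535 + 205*(-1/118))*(-3480) = (24535 - 205/118)*(-3480) = (2894925/118)*(-3480) = -5037169500/59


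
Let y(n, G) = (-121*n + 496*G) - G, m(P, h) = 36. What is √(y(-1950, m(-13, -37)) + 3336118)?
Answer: 16*√14023 ≈ 1894.7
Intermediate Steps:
y(n, G) = -121*n + 495*G
√(y(-1950, m(-13, -37)) + 3336118) = √((-121*(-1950) + 495*36) + 3336118) = √((235950 + 17820) + 3336118) = √(253770 + 3336118) = √3589888 = 16*√14023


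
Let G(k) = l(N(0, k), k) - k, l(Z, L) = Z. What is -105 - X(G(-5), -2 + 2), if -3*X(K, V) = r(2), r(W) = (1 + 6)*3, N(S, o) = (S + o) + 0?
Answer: -98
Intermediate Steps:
N(S, o) = S + o
r(W) = 21 (r(W) = 7*3 = 21)
G(k) = 0 (G(k) = (0 + k) - k = k - k = 0)
X(K, V) = -7 (X(K, V) = -⅓*21 = -7)
-105 - X(G(-5), -2 + 2) = -105 - 1*(-7) = -105 + 7 = -98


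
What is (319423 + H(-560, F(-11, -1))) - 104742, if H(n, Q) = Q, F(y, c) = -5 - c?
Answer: 214677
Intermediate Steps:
(319423 + H(-560, F(-11, -1))) - 104742 = (319423 + (-5 - 1*(-1))) - 104742 = (319423 + (-5 + 1)) - 104742 = (319423 - 4) - 104742 = 319419 - 104742 = 214677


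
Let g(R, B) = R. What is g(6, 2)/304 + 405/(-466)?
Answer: -30081/35416 ≈ -0.84936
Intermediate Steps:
g(6, 2)/304 + 405/(-466) = 6/304 + 405/(-466) = 6*(1/304) + 405*(-1/466) = 3/152 - 405/466 = -30081/35416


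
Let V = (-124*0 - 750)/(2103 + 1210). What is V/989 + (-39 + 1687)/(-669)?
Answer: -5400267686/2192016633 ≈ -2.4636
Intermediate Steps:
V = -750/3313 (V = (0 - 750)/3313 = -750*1/3313 = -750/3313 ≈ -0.22638)
V/989 + (-39 + 1687)/(-669) = -750/3313/989 + (-39 + 1687)/(-669) = -750/3313*1/989 + 1648*(-1/669) = -750/3276557 - 1648/669 = -5400267686/2192016633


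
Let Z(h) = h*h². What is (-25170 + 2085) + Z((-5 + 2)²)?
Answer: -22356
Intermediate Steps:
Z(h) = h³
(-25170 + 2085) + Z((-5 + 2)²) = (-25170 + 2085) + ((-5 + 2)²)³ = -23085 + ((-3)²)³ = -23085 + 9³ = -23085 + 729 = -22356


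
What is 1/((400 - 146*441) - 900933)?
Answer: -1/964919 ≈ -1.0364e-6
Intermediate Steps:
1/((400 - 146*441) - 900933) = 1/((400 - 64386) - 900933) = 1/(-63986 - 900933) = 1/(-964919) = -1/964919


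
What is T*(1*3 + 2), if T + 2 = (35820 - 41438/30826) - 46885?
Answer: -852981950/15413 ≈ -55342.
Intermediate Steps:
T = -170596390/15413 (T = -2 + ((35820 - 41438/30826) - 46885) = -2 + ((35820 - 41438*1/30826) - 46885) = -2 + ((35820 - 20719/15413) - 46885) = -2 + (552072941/15413 - 46885) = -2 - 170565564/15413 = -170596390/15413 ≈ -11068.)
T*(1*3 + 2) = -170596390*(1*3 + 2)/15413 = -170596390*(3 + 2)/15413 = -170596390/15413*5 = -852981950/15413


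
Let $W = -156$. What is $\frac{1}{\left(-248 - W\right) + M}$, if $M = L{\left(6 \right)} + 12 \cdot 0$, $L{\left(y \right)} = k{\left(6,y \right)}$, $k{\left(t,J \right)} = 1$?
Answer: $- \frac{1}{91} \approx -0.010989$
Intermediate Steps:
$L{\left(y \right)} = 1$
$M = 1$ ($M = 1 + 12 \cdot 0 = 1 + 0 = 1$)
$\frac{1}{\left(-248 - W\right) + M} = \frac{1}{\left(-248 - -156\right) + 1} = \frac{1}{\left(-248 + 156\right) + 1} = \frac{1}{-92 + 1} = \frac{1}{-91} = - \frac{1}{91}$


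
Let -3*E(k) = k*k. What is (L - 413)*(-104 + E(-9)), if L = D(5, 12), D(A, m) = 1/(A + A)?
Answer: 540899/10 ≈ 54090.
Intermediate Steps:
D(A, m) = 1/(2*A)
L = ⅒ (L = (½)/5 = (½)*(⅕) = ⅒ ≈ 0.10000)
E(k) = -k²/3 (E(k) = -k*k/3 = -k²/3)
(L - 413)*(-104 + E(-9)) = (⅒ - 413)*(-104 - ⅓*(-9)²) = -4129*(-104 - ⅓*81)/10 = -4129*(-104 - 27)/10 = -4129/10*(-131) = 540899/10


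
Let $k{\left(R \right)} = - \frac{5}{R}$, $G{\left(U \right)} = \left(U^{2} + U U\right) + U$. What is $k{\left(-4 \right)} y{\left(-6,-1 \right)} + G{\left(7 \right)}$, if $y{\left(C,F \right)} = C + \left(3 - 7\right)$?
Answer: $\frac{185}{2} \approx 92.5$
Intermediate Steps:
$G{\left(U \right)} = U + 2 U^{2}$ ($G{\left(U \right)} = \left(U^{2} + U^{2}\right) + U = 2 U^{2} + U = U + 2 U^{2}$)
$y{\left(C,F \right)} = -4 + C$ ($y{\left(C,F \right)} = C + \left(3 - 7\right) = C - 4 = -4 + C$)
$k{\left(-4 \right)} y{\left(-6,-1 \right)} + G{\left(7 \right)} = - \frac{5}{-4} \left(-4 - 6\right) + 7 \left(1 + 2 \cdot 7\right) = \left(-5\right) \left(- \frac{1}{4}\right) \left(-10\right) + 7 \left(1 + 14\right) = \frac{5}{4} \left(-10\right) + 7 \cdot 15 = - \frac{25}{2} + 105 = \frac{185}{2}$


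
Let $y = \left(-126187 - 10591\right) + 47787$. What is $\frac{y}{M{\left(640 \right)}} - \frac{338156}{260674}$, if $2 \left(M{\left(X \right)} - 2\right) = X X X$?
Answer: $- \frac{22172990774123}{17083531524674} \approx -1.2979$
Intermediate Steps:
$M{\left(X \right)} = 2 + \frac{X^{3}}{2}$ ($M{\left(X \right)} = 2 + \frac{X X X}{2} = 2 + \frac{X^{2} X}{2} = 2 + \frac{X^{3}}{2}$)
$y = -88991$ ($y = -136778 + 47787 = -88991$)
$\frac{y}{M{\left(640 \right)}} - \frac{338156}{260674} = - \frac{88991}{2 + \frac{640^{3}}{2}} - \frac{338156}{260674} = - \frac{88991}{2 + \frac{1}{2} \cdot 262144000} - \frac{169078}{130337} = - \frac{88991}{2 + 131072000} - \frac{169078}{130337} = - \frac{88991}{131072002} - \frac{169078}{130337} = - \frac{22172990774123}{17083531524674}$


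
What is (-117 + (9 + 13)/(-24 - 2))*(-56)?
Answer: 85792/13 ≈ 6599.4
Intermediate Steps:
(-117 + (9 + 13)/(-24 - 2))*(-56) = (-117 + 22/(-26))*(-56) = (-117 + 22*(-1/26))*(-56) = (-117 - 11/13)*(-56) = -1532/13*(-56) = 85792/13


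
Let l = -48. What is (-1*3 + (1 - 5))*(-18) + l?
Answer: 78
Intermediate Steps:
(-1*3 + (1 - 5))*(-18) + l = (-1*3 + (1 - 5))*(-18) - 48 = (-3 - 4)*(-18) - 48 = -7*(-18) - 48 = 126 - 48 = 78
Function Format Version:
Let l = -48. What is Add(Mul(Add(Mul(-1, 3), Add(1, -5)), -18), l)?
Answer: 78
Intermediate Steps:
Add(Mul(Add(Mul(-1, 3), Add(1, -5)), -18), l) = Add(Mul(Add(Mul(-1, 3), Add(1, -5)), -18), -48) = Add(Mul(Add(-3, -4), -18), -48) = Add(Mul(-7, -18), -48) = Add(126, -48) = 78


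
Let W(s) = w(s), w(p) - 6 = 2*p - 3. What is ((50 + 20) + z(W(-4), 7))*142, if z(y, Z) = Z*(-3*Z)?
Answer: -10934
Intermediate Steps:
w(p) = 3 + 2*p (w(p) = 6 + (2*p - 3) = 6 + (-3 + 2*p) = 3 + 2*p)
W(s) = 3 + 2*s
z(y, Z) = -3*Z**2
((50 + 20) + z(W(-4), 7))*142 = ((50 + 20) - 3*7**2)*142 = (70 - 3*49)*142 = (70 - 147)*142 = -77*142 = -10934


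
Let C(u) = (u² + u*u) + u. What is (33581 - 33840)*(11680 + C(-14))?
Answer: -3123022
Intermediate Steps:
C(u) = u + 2*u² (C(u) = (u² + u²) + u = 2*u² + u = u + 2*u²)
(33581 - 33840)*(11680 + C(-14)) = (33581 - 33840)*(11680 - 14*(1 + 2*(-14))) = -259*(11680 - 14*(1 - 28)) = -259*(11680 - 14*(-27)) = -259*(11680 + 378) = -259*12058 = -3123022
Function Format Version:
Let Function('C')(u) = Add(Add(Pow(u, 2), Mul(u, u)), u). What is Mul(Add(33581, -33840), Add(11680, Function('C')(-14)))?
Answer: -3123022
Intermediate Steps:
Function('C')(u) = Add(u, Mul(2, Pow(u, 2))) (Function('C')(u) = Add(Add(Pow(u, 2), Pow(u, 2)), u) = Add(Mul(2, Pow(u, 2)), u) = Add(u, Mul(2, Pow(u, 2))))
Mul(Add(33581, -33840), Add(11680, Function('C')(-14))) = Mul(Add(33581, -33840), Add(11680, Mul(-14, Add(1, Mul(2, -14))))) = Mul(-259, Add(11680, Mul(-14, Add(1, -28)))) = Mul(-259, Add(11680, Mul(-14, -27))) = Mul(-259, Add(11680, 378)) = Mul(-259, 12058) = -3123022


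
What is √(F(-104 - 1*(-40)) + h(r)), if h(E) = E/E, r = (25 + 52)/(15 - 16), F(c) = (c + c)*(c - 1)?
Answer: √8321 ≈ 91.219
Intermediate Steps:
F(c) = 2*c*(-1 + c) (F(c) = (2*c)*(-1 + c) = 2*c*(-1 + c))
r = -77 (r = 77/(-1) = 77*(-1) = -77)
h(E) = 1
√(F(-104 - 1*(-40)) + h(r)) = √(2*(-104 - 1*(-40))*(-1 + (-104 - 1*(-40))) + 1) = √(2*(-104 + 40)*(-1 + (-104 + 40)) + 1) = √(2*(-64)*(-1 - 64) + 1) = √(2*(-64)*(-65) + 1) = √(8320 + 1) = √8321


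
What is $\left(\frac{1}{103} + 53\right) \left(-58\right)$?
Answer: $- \frac{316680}{103} \approx -3074.6$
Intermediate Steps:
$\left(\frac{1}{103} + 53\right) \left(-58\right) = \frac{5460}{103} \left(-58\right) = - \frac{316680}{103}$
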